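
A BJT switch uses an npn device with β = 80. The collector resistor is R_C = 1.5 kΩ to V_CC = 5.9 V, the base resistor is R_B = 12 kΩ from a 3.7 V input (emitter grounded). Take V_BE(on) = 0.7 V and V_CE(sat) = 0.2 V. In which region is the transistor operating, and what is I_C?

Assume active: I_B = (3.7 − 0.7)/12 = 0.25 mA, giving I_C = β·I_B = 20 mA.
But then V_CE = 5.9 − 20×1.5 = -24.1 V < V_CE(sat) = 0.2 V — impossible in the active region.
So the transistor is saturated. With V_CE = 0.2 V, I_C = (V_CC − 0.2)/R_C = 5.7/1.5 = 3.8 mA.
Check: β·I_B = 20 mA > I_C = 3.8 mA, confirming saturation.

saturation; I_C ≈ 3.8 mA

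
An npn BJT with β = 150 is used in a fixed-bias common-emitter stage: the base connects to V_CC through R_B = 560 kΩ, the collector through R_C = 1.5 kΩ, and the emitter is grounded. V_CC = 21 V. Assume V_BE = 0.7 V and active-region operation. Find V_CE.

Base loop: V_CC = I_B·R_B + V_BE, so I_B = (21 − 0.7)/560 kΩ = 0.0363 mA.
In the active region I_C = β·I_B = 150 × 0.0363 = 5.44 mA.
Collector loop: V_CE = V_CC − I_C·R_C = 21 − 5.44×1.5 = 12.8 V.
Since V_CE = 12.8 V > V_CE(sat) ≈ 0.2 V, the transistor is in the active region as assumed.

V_CE ≈ 13 V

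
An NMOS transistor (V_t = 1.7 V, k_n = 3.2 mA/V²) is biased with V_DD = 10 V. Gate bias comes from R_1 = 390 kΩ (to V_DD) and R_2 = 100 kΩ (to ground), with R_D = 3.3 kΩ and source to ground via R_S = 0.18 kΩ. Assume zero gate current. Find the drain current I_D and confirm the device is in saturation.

I_D ≈ 0.16 mA

V_G = V_DD·R_2/(R_1+R_2) = 10×100/490 = 2.04 V.
Assume saturation: I_D = (k_n/2)(V_GS − V_t)² with V_GS = V_G − I_D·R_S = 2.04 − 0.18·I_D.
Substituting gives 0.0518·I_D² − 1.2·I_D + 0.186 = 0, with roots I_D = 0.156 or 22.9 mA.
The root I_D = 22.9 mA gives V_GS = -2.08 V ≤ V_t, so take I_D = 0.156 mA.
Then V_GS = 2.01 V and V_DS = V_DD − I_D(R_D+R_S) = 10 − 0.156×3.48 = 9.46 V.
Saturation requires V_DS ≥ V_GS − V_t = 0.313 V; 9.46 ≥ 0.313 ✓.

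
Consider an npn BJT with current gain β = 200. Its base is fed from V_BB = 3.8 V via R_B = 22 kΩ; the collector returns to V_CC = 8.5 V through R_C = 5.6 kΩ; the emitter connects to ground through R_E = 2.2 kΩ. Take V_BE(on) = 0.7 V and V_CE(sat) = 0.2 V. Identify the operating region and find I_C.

saturation; I_C ≈ 1.1 mA

Assume active: I_B = (3.8 − 0.7)/(22 + 201×2.2) = 0.00668 mA, I_C = β·I_B = 1.34 mA.
Then V_CE = 8.5 − 1.34×5.6 − 1.34×2.2 = -1.93 V < 0.2 V — the active assumption fails.
Re-solve with V_CE = 0.2 V. KCL at the emitter: V_E/R_E = (V_BB−0.7−V_E)/R_B + (V_CC−0.2−V_E)/R_C, giving V_E = 2.39 V.
I_C = (V_CC − 0.2 − V_E)/R_C = (8.3 − 2.39)/5.6 = 1.06 mA.
Check: I_B = (3.1 − 2.39)/22 = 0.0322 mA, and β·I_B = 6.44 mA > I_C, confirming saturation.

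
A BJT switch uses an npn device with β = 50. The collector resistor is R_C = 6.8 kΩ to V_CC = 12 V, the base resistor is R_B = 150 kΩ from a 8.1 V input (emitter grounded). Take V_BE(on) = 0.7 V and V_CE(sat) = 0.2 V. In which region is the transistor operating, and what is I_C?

saturation; I_C ≈ 1.7 mA

Assume active: I_B = (8.1 − 0.7)/150 = 0.0493 mA, giving I_C = β·I_B = 2.47 mA.
But then V_CE = 12 − 2.47×6.8 = -4.77 V < V_CE(sat) = 0.2 V — impossible in the active region.
So the transistor is saturated. With V_CE = 0.2 V, I_C = (V_CC − 0.2)/R_C = 11.8/6.8 = 1.74 mA.
Check: β·I_B = 2.47 mA > I_C = 1.74 mA, confirming saturation.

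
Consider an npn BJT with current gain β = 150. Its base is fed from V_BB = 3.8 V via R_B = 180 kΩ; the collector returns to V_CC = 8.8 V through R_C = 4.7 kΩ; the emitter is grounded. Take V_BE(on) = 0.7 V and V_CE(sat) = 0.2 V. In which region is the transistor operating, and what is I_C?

Assume active: I_B = (3.8 − 0.7)/180 = 0.0172 mA, giving I_C = β·I_B = 2.58 mA.
But then V_CE = 8.8 − 2.58×4.7 = -3.34 V < V_CE(sat) = 0.2 V — impossible in the active region.
So the transistor is saturated. With V_CE = 0.2 V, I_C = (V_CC − 0.2)/R_C = 8.6/4.7 = 1.83 mA.
Check: β·I_B = 2.58 mA > I_C = 1.83 mA, confirming saturation.

saturation; I_C ≈ 1.8 mA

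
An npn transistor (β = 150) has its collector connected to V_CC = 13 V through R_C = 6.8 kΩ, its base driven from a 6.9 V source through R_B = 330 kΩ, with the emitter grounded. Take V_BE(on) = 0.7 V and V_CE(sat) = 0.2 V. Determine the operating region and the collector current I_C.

saturation; I_C ≈ 1.9 mA

Assume active: I_B = (6.9 − 0.7)/330 = 0.0188 mA, giving I_C = β·I_B = 2.82 mA.
But then V_CE = 13 − 2.82×6.8 = -6.16 V < V_CE(sat) = 0.2 V — impossible in the active region.
So the transistor is saturated. With V_CE = 0.2 V, I_C = (V_CC − 0.2)/R_C = 12.8/6.8 = 1.88 mA.
Check: β·I_B = 2.82 mA > I_C = 1.88 mA, confirming saturation.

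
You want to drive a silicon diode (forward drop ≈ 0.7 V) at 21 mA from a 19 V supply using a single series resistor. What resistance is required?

R ≈ 0.87 kΩ

The resistor drops V_S − V_D = 19 − 0.7 = 18.3 V at 21 mA.
R = 18.3 V / 21 mA = 0.871 kΩ.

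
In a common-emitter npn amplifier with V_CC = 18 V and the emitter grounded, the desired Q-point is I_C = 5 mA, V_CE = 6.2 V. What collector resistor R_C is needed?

Collector loop: V_CC = I_C·R_C + V_CE.
R_C = (V_CC − V_CE)/I_C = (18 − 6.2)/5 = 2.36 kΩ.

R_C ≈ 2.4 kΩ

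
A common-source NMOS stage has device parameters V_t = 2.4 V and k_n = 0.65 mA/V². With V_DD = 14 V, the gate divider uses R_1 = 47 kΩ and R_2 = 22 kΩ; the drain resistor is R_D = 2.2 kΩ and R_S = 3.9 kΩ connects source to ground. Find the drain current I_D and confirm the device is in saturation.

V_G = V_DD·R_2/(R_1+R_2) = 14×22/69 = 4.46 V.
Assume saturation: I_D = (k_n/2)(V_GS − V_t)² with V_GS = V_G − I_D·R_S = 4.46 − 3.9·I_D.
Substituting gives 4.94·I_D² − 6.23·I_D + 1.38 = 0, with roots I_D = 0.288 or 0.973 mA.
The root I_D = 0.973 mA gives V_GS = 0.67 V ≤ V_t, so take I_D = 0.288 mA.
Then V_GS = 3.34 V and V_DS = V_DD − I_D(R_D+R_S) = 14 − 0.288×6.1 = 12.2 V.
Saturation requires V_DS ≥ V_GS − V_t = 0.941 V; 12.2 ≥ 0.941 ✓.

I_D ≈ 0.29 mA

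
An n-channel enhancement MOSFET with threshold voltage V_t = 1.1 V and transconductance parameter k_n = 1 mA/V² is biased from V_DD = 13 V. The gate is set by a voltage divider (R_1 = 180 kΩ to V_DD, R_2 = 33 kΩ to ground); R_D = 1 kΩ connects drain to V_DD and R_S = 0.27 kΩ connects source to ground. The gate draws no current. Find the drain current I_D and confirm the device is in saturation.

I_D ≈ 0.34 mA

V_G = V_DD·R_2/(R_1+R_2) = 13×33/213 = 2.01 V.
Assume saturation: I_D = (k_n/2)(V_GS − V_t)² with V_GS = V_G − I_D·R_S = 2.01 − 0.27·I_D.
Substituting gives 0.0365·I_D² − 1.25·I_D + 0.418 = 0, with roots I_D = 0.338 or 33.9 mA.
The root I_D = 33.9 mA gives V_GS = -7.13 V ≤ V_t, so take I_D = 0.338 mA.
Then V_GS = 1.92 V and V_DS = V_DD − I_D(R_D+R_S) = 13 − 0.338×1.27 = 12.6 V.
Saturation requires V_DS ≥ V_GS − V_t = 0.823 V; 12.6 ≥ 0.823 ✓.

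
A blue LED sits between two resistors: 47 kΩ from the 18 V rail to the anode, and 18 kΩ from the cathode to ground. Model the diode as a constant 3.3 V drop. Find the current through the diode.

The two resistors are in series with the diode, so KVL gives 18 = I·47 + 3.3 + I·18.
I = (18 − 3.3) / (47 + 18) kΩ = 14.7 / 65 = 0.226 mA.

I ≈ 0.23 mA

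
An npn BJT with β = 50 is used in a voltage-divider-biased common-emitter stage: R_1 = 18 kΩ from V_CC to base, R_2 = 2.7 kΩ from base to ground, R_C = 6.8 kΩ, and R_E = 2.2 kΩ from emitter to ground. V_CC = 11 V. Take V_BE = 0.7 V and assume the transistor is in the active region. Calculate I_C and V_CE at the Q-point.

I_C ≈ 0.32 mA, V_CE ≈ 8.1 V

Thevenize the base divider: V_Th = V_CC·R_2/(R_1+R_2) = 11×2.7/20.7 = 1.43 V, R_Th = R_1‖R_2 = 2.35 kΩ.
Base-emitter loop: V_Th = I_B·R_Th + V_BE + (β+1)I_B·R_E, so I_B = (1.43 − 0.7) / (2.35 + 51×2.2) = 0.00641 mA.
I_C = β·I_B = 50×0.00641 = 0.321 mA, and I_E = (β+1)I_B = 0.327 mA.
V_CE = V_CC − I_C·R_C − I_E·R_E = 11 − 0.321×6.8 − 0.327×2.2 = 8.1 V.
V_CE = 8.1 V > 0.2 V confirms active-region operation.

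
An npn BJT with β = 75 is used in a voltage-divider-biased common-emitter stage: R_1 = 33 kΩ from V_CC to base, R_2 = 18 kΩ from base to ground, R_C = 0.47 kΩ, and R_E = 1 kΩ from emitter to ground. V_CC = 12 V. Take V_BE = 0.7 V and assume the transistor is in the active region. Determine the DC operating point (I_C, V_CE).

I_C ≈ 3 mA, V_CE ≈ 7.5 V

Thevenize the base divider: V_Th = V_CC·R_2/(R_1+R_2) = 12×18/51 = 4.24 V, R_Th = R_1‖R_2 = 11.6 kΩ.
Base-emitter loop: V_Th = I_B·R_Th + V_BE + (β+1)I_B·R_E, so I_B = (4.24 − 0.7) / (11.6 + 76×1) = 0.0403 mA.
I_C = β·I_B = 75×0.0403 = 3.03 mA, and I_E = (β+1)I_B = 3.07 mA.
V_CE = V_CC − I_C·R_C − I_E·R_E = 12 − 3.03×0.47 − 3.07×1 = 7.51 V.
V_CE = 7.51 V > 0.2 V confirms active-region operation.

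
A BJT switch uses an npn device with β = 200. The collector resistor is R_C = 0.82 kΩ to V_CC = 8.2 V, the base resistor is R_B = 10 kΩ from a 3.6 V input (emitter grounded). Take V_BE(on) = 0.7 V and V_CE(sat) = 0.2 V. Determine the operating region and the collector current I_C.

saturation; I_C ≈ 9.8 mA

Assume active: I_B = (3.6 − 0.7)/10 = 0.29 mA, giving I_C = β·I_B = 58 mA.
But then V_CE = 8.2 − 58×0.82 = -39.4 V < V_CE(sat) = 0.2 V — impossible in the active region.
So the transistor is saturated. With V_CE = 0.2 V, I_C = (V_CC − 0.2)/R_C = 8/0.82 = 9.76 mA.
Check: β·I_B = 58 mA > I_C = 9.76 mA, confirming saturation.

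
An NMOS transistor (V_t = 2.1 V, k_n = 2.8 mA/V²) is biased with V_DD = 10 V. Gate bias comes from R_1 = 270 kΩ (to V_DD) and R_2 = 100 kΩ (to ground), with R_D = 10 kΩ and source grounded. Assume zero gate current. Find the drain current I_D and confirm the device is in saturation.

I_D ≈ 0.51 mA

V_G = V_DD·R_2/(R_1+R_2) = 10×100/370 = 2.7 V. With the source grounded, V_GS = V_G = 2.7 V.
Assume saturation: I_D = (k_n/2)(V_GS − V_t)² = (2.8/2)×(2.7 − 2.1)² = 1.4×0.603² = 0.509 mA.
V_DS = V_DD − I_D·R_D = 10 − 0.509×10 = 4.91 V.
Saturation requires V_DS ≥ V_GS − V_t = 0.603 V; 4.91 ≥ 0.603 ✓.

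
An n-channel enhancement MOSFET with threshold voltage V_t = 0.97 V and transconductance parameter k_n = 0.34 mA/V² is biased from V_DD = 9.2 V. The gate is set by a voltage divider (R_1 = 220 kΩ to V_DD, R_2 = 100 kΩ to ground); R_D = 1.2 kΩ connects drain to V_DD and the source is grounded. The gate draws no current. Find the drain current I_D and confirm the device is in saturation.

I_D ≈ 0.62 mA

V_G = V_DD·R_2/(R_1+R_2) = 9.2×100/320 = 2.87 V. With the source grounded, V_GS = V_G = 2.87 V.
Assume saturation: I_D = (k_n/2)(V_GS − V_t)² = (0.34/2)×(2.87 − 0.97)² = 0.17×1.9² = 0.617 mA.
V_DS = V_DD − I_D·R_D = 9.2 − 0.617×1.2 = 8.46 V.
Saturation requires V_DS ≥ V_GS − V_t = 1.9 V; 8.46 ≥ 1.9 ✓.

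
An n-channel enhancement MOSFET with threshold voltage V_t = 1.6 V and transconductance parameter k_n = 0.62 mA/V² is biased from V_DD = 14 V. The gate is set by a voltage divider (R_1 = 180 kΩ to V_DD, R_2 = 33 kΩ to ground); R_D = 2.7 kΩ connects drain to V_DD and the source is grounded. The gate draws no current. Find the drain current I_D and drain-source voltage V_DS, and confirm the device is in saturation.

V_G = V_DD·R_2/(R_1+R_2) = 14×33/213 = 2.17 V. With the source grounded, V_GS = V_G = 2.17 V.
Assume saturation: I_D = (k_n/2)(V_GS − V_t)² = (0.62/2)×(2.17 − 1.6)² = 0.31×0.569² = 0.1 mA.
V_DS = V_DD − I_D·R_D = 14 − 0.1×2.7 = 13.7 V.
Saturation requires V_DS ≥ V_GS − V_t = 0.569 V; 13.7 ≥ 0.569 ✓.

I_D ≈ 0.1 mA, V_DS ≈ 14 V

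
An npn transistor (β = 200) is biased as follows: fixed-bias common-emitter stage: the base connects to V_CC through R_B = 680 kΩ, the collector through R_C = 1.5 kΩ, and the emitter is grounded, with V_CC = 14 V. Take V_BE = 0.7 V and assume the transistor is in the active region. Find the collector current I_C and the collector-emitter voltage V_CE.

Base loop: V_CC = I_B·R_B + V_BE, so I_B = (14 − 0.7)/680 kΩ = 0.0196 mA.
In the active region I_C = β·I_B = 200 × 0.0196 = 3.91 mA.
Collector loop: V_CE = V_CC − I_C·R_C = 14 − 3.91×1.5 = 8.13 V.
Since V_CE = 8.13 V > V_CE(sat) ≈ 0.2 V, the transistor is in the active region as assumed.

I_C ≈ 3.9 mA, V_CE ≈ 8.1 V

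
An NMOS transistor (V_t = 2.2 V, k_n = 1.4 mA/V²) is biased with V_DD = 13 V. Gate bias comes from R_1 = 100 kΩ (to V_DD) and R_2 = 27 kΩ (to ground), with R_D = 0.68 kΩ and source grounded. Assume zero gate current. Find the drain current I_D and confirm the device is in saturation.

V_G = V_DD·R_2/(R_1+R_2) = 13×27/127 = 2.76 V. With the source grounded, V_GS = V_G = 2.76 V.
Assume saturation: I_D = (k_n/2)(V_GS − V_t)² = (1.4/2)×(2.76 − 2.2)² = 0.7×0.564² = 0.222 mA.
V_DS = V_DD − I_D·R_D = 13 − 0.222×0.68 = 12.8 V.
Saturation requires V_DS ≥ V_GS − V_t = 0.564 V; 12.8 ≥ 0.564 ✓.

I_D ≈ 0.22 mA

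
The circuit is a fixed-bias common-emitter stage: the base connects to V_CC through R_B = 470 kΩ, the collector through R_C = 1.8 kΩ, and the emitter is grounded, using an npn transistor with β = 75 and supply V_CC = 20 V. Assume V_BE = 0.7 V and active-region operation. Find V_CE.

Base loop: V_CC = I_B·R_B + V_BE, so I_B = (20 − 0.7)/470 kΩ = 0.0411 mA.
In the active region I_C = β·I_B = 75 × 0.0411 = 3.08 mA.
Collector loop: V_CE = V_CC − I_C·R_C = 20 − 3.08×1.8 = 14.5 V.
Since V_CE = 14.5 V > V_CE(sat) ≈ 0.2 V, the transistor is in the active region as assumed.

V_CE ≈ 14 V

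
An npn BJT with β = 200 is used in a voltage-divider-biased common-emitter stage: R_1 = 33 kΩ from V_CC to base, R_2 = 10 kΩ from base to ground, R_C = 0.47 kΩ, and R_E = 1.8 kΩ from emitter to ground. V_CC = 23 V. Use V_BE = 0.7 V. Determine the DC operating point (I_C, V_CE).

I_C ≈ 2.5 mA, V_CE ≈ 17 V

Thevenize the base divider: V_Th = V_CC·R_2/(R_1+R_2) = 23×10/43 = 5.35 V, R_Th = R_1‖R_2 = 7.67 kΩ.
Base-emitter loop: V_Th = I_B·R_Th + V_BE + (β+1)I_B·R_E, so I_B = (5.35 − 0.7) / (7.67 + 201×1.8) = 0.0126 mA.
I_C = β·I_B = 200×0.0126 = 2.52 mA, and I_E = (β+1)I_B = 2.53 mA.
V_CE = V_CC − I_C·R_C − I_E·R_E = 23 − 2.52×0.47 − 2.53×1.8 = 17.3 V.
V_CE = 17.3 V > 0.2 V confirms active-region operation.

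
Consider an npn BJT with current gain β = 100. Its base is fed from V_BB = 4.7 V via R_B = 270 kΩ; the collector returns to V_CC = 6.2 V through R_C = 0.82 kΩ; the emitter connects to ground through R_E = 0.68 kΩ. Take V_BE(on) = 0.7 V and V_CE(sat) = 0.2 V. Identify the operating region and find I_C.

active; I_C ≈ 1.2 mA

Assume active. Base-emitter loop: I_B = (V_BB − V_BE)/(R_B + (β+1)R_E) = (4.7 − 0.7)/(270 + 101×0.68) = 0.0118 mA.
I_C = β·I_B = 100×0.0118 = 1.18 mA.
V_CE = V_CC − I_C·R_C − I_E·R_E = 6.2 − 1.18×0.82 − 1.19×0.68 = 4.42 V > V_CE(sat), so the active-region assumption holds.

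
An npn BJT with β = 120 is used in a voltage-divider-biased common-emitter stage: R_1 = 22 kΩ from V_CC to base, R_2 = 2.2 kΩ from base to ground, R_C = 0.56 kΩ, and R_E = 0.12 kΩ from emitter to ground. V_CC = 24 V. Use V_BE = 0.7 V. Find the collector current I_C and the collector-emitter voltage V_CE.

I_C ≈ 11 mA, V_CE ≈ 17 V

Thevenize the base divider: V_Th = V_CC·R_2/(R_1+R_2) = 24×2.2/24.2 = 2.18 V, R_Th = R_1‖R_2 = 2 kΩ.
Base-emitter loop: V_Th = I_B·R_Th + V_BE + (β+1)I_B·R_E, so I_B = (2.18 − 0.7) / (2 + 121×0.12) = 0.0897 mA.
I_C = β·I_B = 120×0.0897 = 10.8 mA, and I_E = (β+1)I_B = 10.9 mA.
V_CE = V_CC − I_C·R_C − I_E·R_E = 24 − 10.8×0.56 − 10.9×0.12 = 16.7 V.
V_CE = 16.7 V > 0.2 V confirms active-region operation.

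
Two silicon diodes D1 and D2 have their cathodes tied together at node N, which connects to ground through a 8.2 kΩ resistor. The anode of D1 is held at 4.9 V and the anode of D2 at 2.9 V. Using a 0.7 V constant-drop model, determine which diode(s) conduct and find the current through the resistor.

Assume both conduct. Then node N would need to be at both 4.9−0.7 = 4.2 V and 2.9−0.7 = 2.2 V, which is impossible.
Assume only D1 conducts: V_N = 4.9 − 0.7 = 4.2 V, so I_R = 4.2/8.2 = 0.512 mA.
Check D2: its anode-to-cathode voltage is 2.9 − 4.2 = -1.3 V < 0.7 V, so it is off. The assumption is consistent.

Only D1 conducts; I_R ≈ 0.51 mA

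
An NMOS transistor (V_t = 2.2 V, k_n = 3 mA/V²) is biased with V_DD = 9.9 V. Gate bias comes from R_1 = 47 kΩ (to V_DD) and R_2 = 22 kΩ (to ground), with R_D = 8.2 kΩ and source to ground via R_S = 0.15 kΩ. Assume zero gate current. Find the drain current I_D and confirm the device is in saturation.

I_D ≈ 0.98 mA

V_G = V_DD·R_2/(R_1+R_2) = 9.9×22/69 = 3.16 V.
Assume saturation: I_D = (k_n/2)(V_GS − V_t)² with V_GS = V_G − I_D·R_S = 3.16 − 0.15·I_D.
Substituting gives 0.0337·I_D² − 1.43·I_D + 1.37 = 0, with roots I_D = 0.982 or 41.4 mA.
The root I_D = 41.4 mA gives V_GS = -3.05 V ≤ V_t, so take I_D = 0.982 mA.
Then V_GS = 3.01 V and V_DS = V_DD − I_D(R_D+R_S) = 9.9 − 0.982×8.35 = 1.7 V.
Saturation requires V_DS ≥ V_GS − V_t = 0.809 V; 1.7 ≥ 0.809 ✓.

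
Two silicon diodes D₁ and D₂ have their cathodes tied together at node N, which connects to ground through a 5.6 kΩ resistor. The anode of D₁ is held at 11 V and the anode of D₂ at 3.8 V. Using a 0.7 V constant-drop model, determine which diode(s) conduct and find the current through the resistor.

Assume both conduct. Then node N would need to be at both 11−0.7 = 10.3 V and 3.8−0.7 = 3.1 V, which is impossible.
Assume only D₁ conducts: V_N = 11 − 0.7 = 10.3 V, so I_R = 10.3/5.6 = 1.84 mA.
Check D₂: its anode-to-cathode voltage is 3.8 − 10.3 = -6.5 V < 0.7 V, so it is off. The assumption is consistent.

Only D₁ conducts; I_R ≈ 1.8 mA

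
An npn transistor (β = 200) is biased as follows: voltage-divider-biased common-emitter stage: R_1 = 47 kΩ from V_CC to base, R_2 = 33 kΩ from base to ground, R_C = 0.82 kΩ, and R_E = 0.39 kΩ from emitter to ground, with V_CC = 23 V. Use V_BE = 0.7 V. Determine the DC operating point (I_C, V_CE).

I_C ≈ 18 mA, V_CE ≈ 1.2 V

Thevenize the base divider: V_Th = V_CC·R_2/(R_1+R_2) = 23×33/80 = 9.49 V, R_Th = R_1‖R_2 = 19.4 kΩ.
Base-emitter loop: V_Th = I_B·R_Th + V_BE + (β+1)I_B·R_E, so I_B = (9.49 − 0.7) / (19.4 + 201×0.39) = 0.0899 mA.
I_C = β·I_B = 200×0.0899 = 18 mA, and I_E = (β+1)I_B = 18.1 mA.
V_CE = V_CC − I_C·R_C − I_E·R_E = 23 − 18×0.82 − 18.1×0.39 = 1.22 V.
V_CE = 1.22 V > 0.2 V confirms active-region operation.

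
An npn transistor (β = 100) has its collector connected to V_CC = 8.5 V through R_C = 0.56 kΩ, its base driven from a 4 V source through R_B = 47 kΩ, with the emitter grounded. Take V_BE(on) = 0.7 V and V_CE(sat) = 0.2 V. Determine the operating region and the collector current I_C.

active; I_C ≈ 7 mA

Assume active. Base-emitter loop: I_B = (V_BB − V_BE)/R_B = (4 − 0.7)/47 = 0.0702 mA.
I_C = β·I_B = 100×0.0702 = 7.02 mA.
V_CE = V_CC − I_C·R_C = 8.5 − 7.02×0.56 = 4.57 V > V_CE(sat), so the active-region assumption holds.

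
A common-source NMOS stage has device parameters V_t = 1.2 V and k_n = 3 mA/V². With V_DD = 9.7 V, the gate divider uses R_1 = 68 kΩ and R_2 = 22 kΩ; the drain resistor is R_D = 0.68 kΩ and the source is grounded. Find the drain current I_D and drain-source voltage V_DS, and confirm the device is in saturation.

I_D ≈ 2.1 mA, V_DS ≈ 8.3 V

V_G = V_DD·R_2/(R_1+R_2) = 9.7×22/90 = 2.37 V. With the source grounded, V_GS = V_G = 2.37 V.
Assume saturation: I_D = (k_n/2)(V_GS − V_t)² = (3/2)×(2.37 − 1.2)² = 1.5×1.17² = 2.06 mA.
V_DS = V_DD − I_D·R_D = 9.7 − 2.06×0.68 = 8.3 V.
Saturation requires V_DS ≥ V_GS − V_t = 1.17 V; 8.3 ≥ 1.17 ✓.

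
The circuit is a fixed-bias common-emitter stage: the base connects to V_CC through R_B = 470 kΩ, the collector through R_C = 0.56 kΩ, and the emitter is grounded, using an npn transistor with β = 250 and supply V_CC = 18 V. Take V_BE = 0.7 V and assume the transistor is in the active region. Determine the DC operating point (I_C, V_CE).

Base loop: V_CC = I_B·R_B + V_BE, so I_B = (18 − 0.7)/470 kΩ = 0.0368 mA.
In the active region I_C = β·I_B = 250 × 0.0368 = 9.2 mA.
Collector loop: V_CE = V_CC − I_C·R_C = 18 − 9.2×0.56 = 12.8 V.
Since V_CE = 12.8 V > V_CE(sat) ≈ 0.2 V, the transistor is in the active region as assumed.

I_C ≈ 9.2 mA, V_CE ≈ 13 V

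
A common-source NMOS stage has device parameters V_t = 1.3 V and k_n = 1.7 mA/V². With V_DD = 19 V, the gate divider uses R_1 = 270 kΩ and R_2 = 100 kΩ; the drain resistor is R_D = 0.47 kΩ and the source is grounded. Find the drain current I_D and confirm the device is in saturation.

V_G = V_DD·R_2/(R_1+R_2) = 19×100/370 = 5.14 V. With the source grounded, V_GS = V_G = 5.14 V.
Assume saturation: I_D = (k_n/2)(V_GS − V_t)² = (1.7/2)×(5.14 − 1.3)² = 0.85×3.84² = 12.5 mA.
V_DS = V_DD − I_D·R_D = 19 − 12.5×0.47 = 13.1 V.
Saturation requires V_DS ≥ V_GS − V_t = 3.84 V; 13.1 ≥ 3.84 ✓.

I_D ≈ 13 mA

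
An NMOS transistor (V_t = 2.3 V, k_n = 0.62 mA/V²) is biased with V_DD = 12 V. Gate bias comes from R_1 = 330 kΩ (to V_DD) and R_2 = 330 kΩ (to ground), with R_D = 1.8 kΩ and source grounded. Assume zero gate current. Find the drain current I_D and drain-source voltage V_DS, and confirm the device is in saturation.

V_G = V_DD·R_2/(R_1+R_2) = 12×330/660 = 6 V. With the source grounded, V_GS = V_G = 6 V.
Assume saturation: I_D = (k_n/2)(V_GS − V_t)² = (0.62/2)×(6 − 2.3)² = 0.31×3.7² = 4.24 mA.
V_DS = V_DD − I_D·R_D = 12 − 4.24×1.8 = 4.36 V.
Saturation requires V_DS ≥ V_GS − V_t = 3.7 V; 4.36 ≥ 3.7 ✓.

I_D ≈ 4.2 mA, V_DS ≈ 4.4 V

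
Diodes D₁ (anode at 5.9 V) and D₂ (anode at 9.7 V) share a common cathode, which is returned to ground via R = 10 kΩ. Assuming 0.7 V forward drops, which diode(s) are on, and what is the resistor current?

Assume both conduct. Then node N would need to be at both 5.9−0.7 = 5.2 V and 9.7−0.7 = 9 V, which is impossible.
Assume only D₂ conducts: V_N = 9.7 − 0.7 = 9 V, so I_R = 9/10 = 0.9 mA.
Check D₁: its anode-to-cathode voltage is 5.9 − 9 = -3.1 V < 0.7 V, so it is off. The assumption is consistent.

Only D₂ conducts; I_R ≈ 0.9 mA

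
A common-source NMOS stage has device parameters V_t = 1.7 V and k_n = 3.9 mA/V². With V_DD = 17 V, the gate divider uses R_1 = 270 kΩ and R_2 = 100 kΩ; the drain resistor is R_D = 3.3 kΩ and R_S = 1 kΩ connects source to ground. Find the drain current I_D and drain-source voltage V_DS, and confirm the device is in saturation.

I_D ≈ 1.9 mA, V_DS ≈ 8.8 V

V_G = V_DD·R_2/(R_1+R_2) = 17×100/370 = 4.59 V.
Assume saturation: I_D = (k_n/2)(V_GS − V_t)² with V_GS = V_G − I_D·R_S = 4.59 − 1·I_D.
Substituting gives 1.95·I_D² − 12.3·I_D + 16.3 = 0, with roots I_D = 1.91 or 4.4 mA.
The root I_D = 4.4 mA gives V_GS = 0.199 V ≤ V_t, so take I_D = 1.91 mA.
Then V_GS = 2.69 V and V_DS = V_DD − I_D(R_D+R_S) = 17 − 1.91×4.3 = 8.8 V.
Saturation requires V_DS ≥ V_GS − V_t = 0.989 V; 8.8 ≥ 0.989 ✓.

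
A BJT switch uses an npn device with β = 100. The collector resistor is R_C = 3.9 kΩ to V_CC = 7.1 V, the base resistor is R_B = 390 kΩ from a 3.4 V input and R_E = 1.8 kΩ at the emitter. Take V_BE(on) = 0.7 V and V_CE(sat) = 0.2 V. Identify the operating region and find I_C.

active; I_C ≈ 0.47 mA

Assume active. Base-emitter loop: I_B = (V_BB − V_BE)/(R_B + (β+1)R_E) = (3.4 − 0.7)/(390 + 101×1.8) = 0.00472 mA.
I_C = β·I_B = 100×0.00472 = 0.472 mA.
V_CE = V_CC − I_C·R_C − I_E·R_E = 7.1 − 0.472×3.9 − 0.477×1.8 = 4.4 V > V_CE(sat), so the active-region assumption holds.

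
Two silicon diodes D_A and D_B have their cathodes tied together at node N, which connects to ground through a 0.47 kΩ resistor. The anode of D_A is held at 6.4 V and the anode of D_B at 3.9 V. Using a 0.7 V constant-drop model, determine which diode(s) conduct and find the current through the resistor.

Only D_A conducts; I_R ≈ 12 mA

Assume both conduct. Then node N would need to be at both 6.4−0.7 = 5.7 V and 3.9−0.7 = 3.2 V, which is impossible.
Assume only D_A conducts: V_N = 6.4 − 0.7 = 5.7 V, so I_R = 5.7/0.47 = 12.1 mA.
Check D_B: its anode-to-cathode voltage is 3.9 − 5.7 = -1.8 V < 0.7 V, so it is off. The assumption is consistent.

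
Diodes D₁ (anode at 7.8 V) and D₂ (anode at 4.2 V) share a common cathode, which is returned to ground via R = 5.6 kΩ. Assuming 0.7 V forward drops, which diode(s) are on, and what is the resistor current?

Assume both conduct. Then node N would need to be at both 7.8−0.7 = 7.1 V and 4.2−0.7 = 3.5 V, which is impossible.
Assume only D₁ conducts: V_N = 7.8 − 0.7 = 7.1 V, so I_R = 7.1/5.6 = 1.27 mA.
Check D₂: its anode-to-cathode voltage is 4.2 − 7.1 = -2.9 V < 0.7 V, so it is off. The assumption is consistent.

Only D₁ conducts; I_R ≈ 1.3 mA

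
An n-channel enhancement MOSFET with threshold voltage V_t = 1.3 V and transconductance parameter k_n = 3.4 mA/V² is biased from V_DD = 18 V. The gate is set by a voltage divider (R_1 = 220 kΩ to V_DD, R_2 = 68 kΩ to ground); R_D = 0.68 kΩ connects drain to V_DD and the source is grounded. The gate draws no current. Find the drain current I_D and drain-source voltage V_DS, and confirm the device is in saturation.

V_G = V_DD·R_2/(R_1+R_2) = 18×68/288 = 4.25 V. With the source grounded, V_GS = V_G = 4.25 V.
Assume saturation: I_D = (k_n/2)(V_GS − V_t)² = (3.4/2)×(4.25 − 1.3)² = 1.7×2.95² = 14.8 mA.
V_DS = V_DD − I_D·R_D = 18 − 14.8×0.68 = 7.94 V.
Saturation requires V_DS ≥ V_GS − V_t = 2.95 V; 7.94 ≥ 2.95 ✓.

I_D ≈ 15 mA, V_DS ≈ 7.9 V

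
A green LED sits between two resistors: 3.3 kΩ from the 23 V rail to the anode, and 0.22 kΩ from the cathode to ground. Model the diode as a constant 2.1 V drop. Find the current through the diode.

The two resistors are in series with the diode, so KVL gives 23 = I·3.3 + 2.1 + I·0.22.
I = (23 − 2.1) / (3.3 + 0.22) kΩ = 20.9 / 3.52 = 5.94 mA.

I ≈ 5.9 mA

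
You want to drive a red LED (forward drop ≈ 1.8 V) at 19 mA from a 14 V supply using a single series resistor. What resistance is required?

The resistor drops V_S − V_D = 14 − 1.8 = 12.2 V at 19 mA.
R = 12.2 V / 19 mA = 0.642 kΩ.

R ≈ 0.64 kΩ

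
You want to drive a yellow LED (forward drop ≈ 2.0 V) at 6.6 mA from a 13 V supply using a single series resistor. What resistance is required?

The resistor drops V_S − V_D = 13 − 2.0 = 11 V at 6.6 mA.
R = 11 V / 6.6 mA = 1.67 kΩ.

R ≈ 1.7 kΩ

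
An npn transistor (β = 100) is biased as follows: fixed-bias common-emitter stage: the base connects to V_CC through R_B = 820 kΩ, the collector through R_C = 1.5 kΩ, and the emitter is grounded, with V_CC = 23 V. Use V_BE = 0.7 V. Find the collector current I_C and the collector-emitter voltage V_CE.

Base loop: V_CC = I_B·R_B + V_BE, so I_B = (23 − 0.7)/820 kΩ = 0.0272 mA.
In the active region I_C = β·I_B = 100 × 0.0272 = 2.72 mA.
Collector loop: V_CE = V_CC − I_C·R_C = 23 − 2.72×1.5 = 18.9 V.
Since V_CE = 18.9 V > V_CE(sat) ≈ 0.2 V, the transistor is in the active region as assumed.

I_C ≈ 2.7 mA, V_CE ≈ 19 V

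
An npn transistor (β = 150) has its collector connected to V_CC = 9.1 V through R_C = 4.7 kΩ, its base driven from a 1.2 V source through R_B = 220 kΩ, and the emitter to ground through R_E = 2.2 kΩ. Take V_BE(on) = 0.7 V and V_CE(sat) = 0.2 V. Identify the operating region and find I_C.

Assume active. Base-emitter loop: I_B = (V_BB − V_BE)/(R_B + (β+1)R_E) = (1.2 − 0.7)/(220 + 151×2.2) = 0.000905 mA.
I_C = β·I_B = 150×0.000905 = 0.136 mA.
V_CE = V_CC − I_C·R_C − I_E·R_E = 9.1 − 0.136×4.7 − 0.137×2.2 = 8.16 V > V_CE(sat), so the active-region assumption holds.

active; I_C ≈ 0.14 mA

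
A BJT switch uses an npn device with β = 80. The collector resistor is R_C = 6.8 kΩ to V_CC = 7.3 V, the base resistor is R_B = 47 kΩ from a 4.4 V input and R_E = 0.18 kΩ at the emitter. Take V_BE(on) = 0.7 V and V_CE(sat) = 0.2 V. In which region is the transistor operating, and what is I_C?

saturation; I_C ≈ 1 mA

Assume active: I_B = (4.4 − 0.7)/(47 + 81×0.18) = 0.0601 mA, I_C = β·I_B = 4.81 mA.
Then V_CE = 7.3 − 4.81×6.8 − 4.87×0.18 = -26.3 V < 0.2 V — the active assumption fails.
Re-solve with V_CE = 0.2 V. KCL at the emitter: V_E/R_E = (V_BB−0.7−V_E)/R_B + (V_CC−0.2−V_E)/R_C, giving V_E = 0.196 V.
I_C = (V_CC − 0.2 − V_E)/R_C = (7.1 − 0.196)/6.8 = 1.02 mA.
Check: I_B = (3.7 − 0.196)/47 = 0.0745 mA, and β·I_B = 5.96 mA > I_C, confirming saturation.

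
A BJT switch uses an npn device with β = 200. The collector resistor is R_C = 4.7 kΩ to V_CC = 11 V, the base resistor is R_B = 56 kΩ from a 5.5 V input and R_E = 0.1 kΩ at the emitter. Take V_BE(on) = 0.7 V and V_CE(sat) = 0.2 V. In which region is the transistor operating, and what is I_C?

saturation; I_C ≈ 2.2 mA

Assume active: I_B = (5.5 − 0.7)/(56 + 201×0.1) = 0.0631 mA, I_C = β·I_B = 12.6 mA.
Then V_CE = 11 − 12.6×4.7 − 12.7×0.1 = -49.6 V < 0.2 V — the active assumption fails.
Re-solve with V_CE = 0.2 V. KCL at the emitter: V_E/R_E = (V_BB−0.7−V_E)/R_B + (V_CC−0.2−V_E)/R_C, giving V_E = 0.233 V.
I_C = (V_CC − 0.2 − V_E)/R_C = (10.8 − 0.233)/4.7 = 2.25 mA.
Check: I_B = (4.8 − 0.233)/56 = 0.0816 mA, and β·I_B = 16.3 mA > I_C, confirming saturation.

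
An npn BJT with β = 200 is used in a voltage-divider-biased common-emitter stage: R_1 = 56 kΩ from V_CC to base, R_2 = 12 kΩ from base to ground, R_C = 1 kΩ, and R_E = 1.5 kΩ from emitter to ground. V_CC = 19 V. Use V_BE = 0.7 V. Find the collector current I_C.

I_C ≈ 1.7 mA

Thevenize the base divider: V_Th = V_CC·R_2/(R_1+R_2) = 19×12/68 = 3.35 V, R_Th = R_1‖R_2 = 9.88 kΩ.
Base-emitter loop: V_Th = I_B·R_Th + V_BE + (β+1)I_B·R_E, so I_B = (3.35 − 0.7) / (9.88 + 201×1.5) = 0.00852 mA.
I_C = β·I_B = 200×0.00852 = 1.7 mA, and I_E = (β+1)I_B = 1.71 mA.
V_CE = V_CC − I_C·R_C − I_E·R_E = 19 − 1.7×1 − 1.71×1.5 = 14.7 V.
V_CE = 14.7 V > 0.2 V confirms active-region operation.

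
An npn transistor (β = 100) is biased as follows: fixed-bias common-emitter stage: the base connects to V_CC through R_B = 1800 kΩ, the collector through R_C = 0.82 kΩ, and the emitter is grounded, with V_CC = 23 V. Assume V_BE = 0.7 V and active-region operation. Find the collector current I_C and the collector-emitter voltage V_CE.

I_C ≈ 1.2 mA, V_CE ≈ 22 V

Base loop: V_CC = I_B·R_B + V_BE, so I_B = (23 − 0.7)/1800 kΩ = 0.0124 mA.
In the active region I_C = β·I_B = 100 × 0.0124 = 1.24 mA.
Collector loop: V_CE = V_CC − I_C·R_C = 23 − 1.24×0.82 = 22 V.
Since V_CE = 22 V > V_CE(sat) ≈ 0.2 V, the transistor is in the active region as assumed.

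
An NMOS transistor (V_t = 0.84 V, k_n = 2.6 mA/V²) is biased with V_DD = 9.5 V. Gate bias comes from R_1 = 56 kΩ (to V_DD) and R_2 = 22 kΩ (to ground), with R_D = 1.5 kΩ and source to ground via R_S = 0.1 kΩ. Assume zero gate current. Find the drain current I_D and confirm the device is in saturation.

I_D ≈ 3.1 mA

V_G = V_DD·R_2/(R_1+R_2) = 9.5×22/78 = 2.68 V.
Assume saturation: I_D = (k_n/2)(V_GS − V_t)² with V_GS = V_G − I_D·R_S = 2.68 − 0.1·I_D.
Substituting gives 0.013·I_D² − 1.48·I_D + 4.4 = 0, with roots I_D = 3.06 or 111 mA.
The root I_D = 111 mA gives V_GS = -8.39 V ≤ V_t, so take I_D = 3.06 mA.
Then V_GS = 2.37 V and V_DS = V_DD − I_D(R_D+R_S) = 9.5 − 3.06×1.6 = 4.61 V.
Saturation requires V_DS ≥ V_GS − V_t = 1.53 V; 4.61 ≥ 1.53 ✓.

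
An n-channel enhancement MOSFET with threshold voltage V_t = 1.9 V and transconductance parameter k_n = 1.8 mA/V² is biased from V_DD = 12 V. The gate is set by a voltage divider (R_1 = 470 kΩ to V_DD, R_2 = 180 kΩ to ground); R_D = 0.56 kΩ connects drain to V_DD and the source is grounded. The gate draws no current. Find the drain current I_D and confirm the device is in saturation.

I_D ≈ 1.8 mA

V_G = V_DD·R_2/(R_1+R_2) = 12×180/650 = 3.32 V. With the source grounded, V_GS = V_G = 3.32 V.
Assume saturation: I_D = (k_n/2)(V_GS − V_t)² = (1.8/2)×(3.32 − 1.9)² = 0.9×1.42² = 1.82 mA.
V_DS = V_DD − I_D·R_D = 12 − 1.82×0.56 = 11 V.
Saturation requires V_DS ≥ V_GS − V_t = 1.42 V; 11 ≥ 1.42 ✓.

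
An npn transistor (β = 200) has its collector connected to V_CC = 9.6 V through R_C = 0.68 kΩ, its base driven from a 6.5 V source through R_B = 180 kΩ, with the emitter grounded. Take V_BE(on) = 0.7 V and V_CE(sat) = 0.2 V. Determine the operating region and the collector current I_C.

Assume active. Base-emitter loop: I_B = (V_BB − V_BE)/R_B = (6.5 − 0.7)/180 = 0.0322 mA.
I_C = β·I_B = 200×0.0322 = 6.44 mA.
V_CE = V_CC − I_C·R_C = 9.6 − 6.44×0.68 = 5.22 V > V_CE(sat), so the active-region assumption holds.

active; I_C ≈ 6.4 mA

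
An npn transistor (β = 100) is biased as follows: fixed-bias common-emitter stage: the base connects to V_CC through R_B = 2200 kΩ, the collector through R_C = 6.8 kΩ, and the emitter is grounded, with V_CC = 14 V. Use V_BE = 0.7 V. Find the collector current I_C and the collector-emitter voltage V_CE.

Base loop: V_CC = I_B·R_B + V_BE, so I_B = (14 − 0.7)/2200 kΩ = 0.00605 mA.
In the active region I_C = β·I_B = 100 × 0.00605 = 0.605 mA.
Collector loop: V_CE = V_CC − I_C·R_C = 14 − 0.605×6.8 = 9.89 V.
Since V_CE = 9.89 V > V_CE(sat) ≈ 0.2 V, the transistor is in the active region as assumed.

I_C ≈ 0.6 mA, V_CE ≈ 9.9 V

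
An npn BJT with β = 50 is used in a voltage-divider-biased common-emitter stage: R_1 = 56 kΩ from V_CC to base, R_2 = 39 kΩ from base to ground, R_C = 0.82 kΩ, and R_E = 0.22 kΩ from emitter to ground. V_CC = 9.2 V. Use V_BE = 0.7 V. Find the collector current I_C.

I_C ≈ 4.5 mA

Thevenize the base divider: V_Th = V_CC·R_2/(R_1+R_2) = 9.2×39/95 = 3.78 V, R_Th = R_1‖R_2 = 23 kΩ.
Base-emitter loop: V_Th = I_B·R_Th + V_BE + (β+1)I_B·R_E, so I_B = (3.78 − 0.7) / (23 + 51×0.22) = 0.0899 mA.
I_C = β·I_B = 50×0.0899 = 4.5 mA, and I_E = (β+1)I_B = 4.59 mA.
V_CE = V_CC − I_C·R_C − I_E·R_E = 9.2 − 4.5×0.82 − 4.59×0.22 = 4.5 V.
V_CE = 4.5 V > 0.2 V confirms active-region operation.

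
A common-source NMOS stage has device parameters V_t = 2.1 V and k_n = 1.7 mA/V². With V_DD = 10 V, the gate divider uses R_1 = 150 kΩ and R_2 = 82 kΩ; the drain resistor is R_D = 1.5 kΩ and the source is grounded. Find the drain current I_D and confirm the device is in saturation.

V_G = V_DD·R_2/(R_1+R_2) = 10×82/232 = 3.53 V. With the source grounded, V_GS = V_G = 3.53 V.
Assume saturation: I_D = (k_n/2)(V_GS − V_t)² = (1.7/2)×(3.53 − 2.1)² = 0.85×1.43² = 1.75 mA.
V_DS = V_DD − I_D·R_D = 10 − 1.75×1.5 = 7.38 V.
Saturation requires V_DS ≥ V_GS − V_t = 1.43 V; 7.38 ≥ 1.43 ✓.

I_D ≈ 1.7 mA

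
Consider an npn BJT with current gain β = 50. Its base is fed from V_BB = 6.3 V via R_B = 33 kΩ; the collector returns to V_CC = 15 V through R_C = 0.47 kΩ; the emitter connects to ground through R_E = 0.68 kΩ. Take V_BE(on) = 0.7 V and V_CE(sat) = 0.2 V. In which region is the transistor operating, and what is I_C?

Assume active. Base-emitter loop: I_B = (V_BB − V_BE)/(R_B + (β+1)R_E) = (6.3 − 0.7)/(33 + 51×0.68) = 0.0827 mA.
I_C = β·I_B = 50×0.0827 = 4.14 mA.
V_CE = V_CC − I_C·R_C − I_E·R_E = 15 − 4.14×0.47 − 4.22×0.68 = 10.2 V > V_CE(sat), so the active-region assumption holds.

active; I_C ≈ 4.1 mA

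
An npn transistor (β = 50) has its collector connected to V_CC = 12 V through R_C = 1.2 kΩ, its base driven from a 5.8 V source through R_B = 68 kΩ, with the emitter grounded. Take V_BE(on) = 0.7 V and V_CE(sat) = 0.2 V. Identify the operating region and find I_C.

Assume active. Base-emitter loop: I_B = (V_BB − V_BE)/R_B = (5.8 − 0.7)/68 = 0.075 mA.
I_C = β·I_B = 50×0.075 = 3.75 mA.
V_CE = V_CC − I_C·R_C = 12 − 3.75×1.2 = 7.5 V > V_CE(sat), so the active-region assumption holds.

active; I_C ≈ 3.8 mA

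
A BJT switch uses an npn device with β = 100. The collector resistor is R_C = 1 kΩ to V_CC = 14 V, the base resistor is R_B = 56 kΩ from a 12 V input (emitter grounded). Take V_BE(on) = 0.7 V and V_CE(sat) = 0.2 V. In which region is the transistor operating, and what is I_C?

saturation; I_C ≈ 14 mA

Assume active: I_B = (12 − 0.7)/56 = 0.202 mA, giving I_C = β·I_B = 20.2 mA.
But then V_CE = 14 − 20.2×1 = -6.18 V < V_CE(sat) = 0.2 V — impossible in the active region.
So the transistor is saturated. With V_CE = 0.2 V, I_C = (V_CC − 0.2)/R_C = 13.8/1 = 13.8 mA.
Check: β·I_B = 20.2 mA > I_C = 13.8 mA, confirming saturation.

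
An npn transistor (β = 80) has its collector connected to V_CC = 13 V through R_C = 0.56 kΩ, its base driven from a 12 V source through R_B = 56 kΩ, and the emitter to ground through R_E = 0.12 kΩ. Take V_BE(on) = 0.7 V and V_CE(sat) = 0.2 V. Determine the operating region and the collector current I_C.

Assume active. Base-emitter loop: I_B = (V_BB − V_BE)/(R_B + (β+1)R_E) = (12 − 0.7)/(56 + 81×0.12) = 0.172 mA.
I_C = β·I_B = 80×0.172 = 13.8 mA.
V_CE = V_CC − I_C·R_C − I_E·R_E = 13 − 13.8×0.56 − 13.9×0.12 = 3.63 V > V_CE(sat), so the active-region assumption holds.

active; I_C ≈ 14 mA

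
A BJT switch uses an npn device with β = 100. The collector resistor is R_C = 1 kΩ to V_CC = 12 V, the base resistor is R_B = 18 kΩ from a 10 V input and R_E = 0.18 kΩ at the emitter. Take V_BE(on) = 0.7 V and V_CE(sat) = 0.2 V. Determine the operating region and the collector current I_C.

saturation; I_C ≈ 9.9 mA

Assume active: I_B = (10 − 0.7)/(18 + 101×0.18) = 0.257 mA, I_C = β·I_B = 25.7 mA.
Then V_CE = 12 − 25.7×1 − 26×0.18 = -18.4 V < 0.2 V — the active assumption fails.
Re-solve with V_CE = 0.2 V. KCL at the emitter: V_E/R_E = (V_BB−0.7−V_E)/R_B + (V_CC−0.2−V_E)/R_C, giving V_E = 1.86 V.
I_C = (V_CC − 0.2 − V_E)/R_C = (11.8 − 1.86)/1 = 9.94 mA.
Check: I_B = (9.3 − 1.86)/18 = 0.413 mA, and β·I_B = 41.3 mA > I_C, confirming saturation.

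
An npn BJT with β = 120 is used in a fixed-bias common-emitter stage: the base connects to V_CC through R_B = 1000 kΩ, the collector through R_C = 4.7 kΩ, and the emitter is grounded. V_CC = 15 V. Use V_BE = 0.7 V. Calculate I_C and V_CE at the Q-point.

I_C ≈ 1.7 mA, V_CE ≈ 6.9 V

Base loop: V_CC = I_B·R_B + V_BE, so I_B = (15 − 0.7)/1000 kΩ = 0.0143 mA.
In the active region I_C = β·I_B = 120 × 0.0143 = 1.72 mA.
Collector loop: V_CE = V_CC − I_C·R_C = 15 − 1.72×4.7 = 6.93 V.
Since V_CE = 6.93 V > V_CE(sat) ≈ 0.2 V, the transistor is in the active region as assumed.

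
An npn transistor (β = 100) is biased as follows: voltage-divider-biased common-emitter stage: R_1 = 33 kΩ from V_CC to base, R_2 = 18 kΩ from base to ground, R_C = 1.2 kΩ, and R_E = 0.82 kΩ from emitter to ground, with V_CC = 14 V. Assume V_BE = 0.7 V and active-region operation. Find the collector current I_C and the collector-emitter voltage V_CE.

Thevenize the base divider: V_Th = V_CC·R_2/(R_1+R_2) = 14×18/51 = 4.94 V, R_Th = R_1‖R_2 = 11.6 kΩ.
Base-emitter loop: V_Th = I_B·R_Th + V_BE + (β+1)I_B·R_E, so I_B = (4.94 − 0.7) / (11.6 + 101×0.82) = 0.0449 mA.
I_C = β·I_B = 100×0.0449 = 4.49 mA, and I_E = (β+1)I_B = 4.53 mA.
V_CE = V_CC − I_C·R_C − I_E·R_E = 14 − 4.49×1.2 − 4.53×0.82 = 4.89 V.
V_CE = 4.89 V > 0.2 V confirms active-region operation.

I_C ≈ 4.5 mA, V_CE ≈ 4.9 V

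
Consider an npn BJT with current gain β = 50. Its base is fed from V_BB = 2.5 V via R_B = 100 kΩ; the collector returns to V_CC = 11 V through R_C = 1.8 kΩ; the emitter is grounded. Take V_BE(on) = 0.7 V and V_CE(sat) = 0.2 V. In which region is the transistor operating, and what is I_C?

Assume active. Base-emitter loop: I_B = (V_BB − V_BE)/R_B = (2.5 − 0.7)/100 = 0.018 mA.
I_C = β·I_B = 50×0.018 = 0.9 mA.
V_CE = V_CC − I_C·R_C = 11 − 0.9×1.8 = 9.38 V > V_CE(sat), so the active-region assumption holds.

active; I_C ≈ 0.9 mA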